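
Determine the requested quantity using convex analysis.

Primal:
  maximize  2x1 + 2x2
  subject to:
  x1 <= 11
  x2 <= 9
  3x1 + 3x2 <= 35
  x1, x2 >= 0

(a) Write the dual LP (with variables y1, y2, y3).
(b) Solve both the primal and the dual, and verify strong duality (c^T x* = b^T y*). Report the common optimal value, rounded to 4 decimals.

The standard primal-dual pair for 'max c^T x s.t. A x <= b, x >= 0' is:
  Dual:  min b^T y  s.t.  A^T y >= c,  y >= 0.

So the dual LP is:
  minimize  11y1 + 9y2 + 35y3
  subject to:
    y1 + 3y3 >= 2
    y2 + 3y3 >= 2
    y1, y2, y3 >= 0

Solving the primal: x* = (2.6667, 9).
  primal value c^T x* = 23.3333.
Solving the dual: y* = (0, 0, 0.6667).
  dual value b^T y* = 23.3333.
Strong duality: c^T x* = b^T y*. Confirmed.

23.3333


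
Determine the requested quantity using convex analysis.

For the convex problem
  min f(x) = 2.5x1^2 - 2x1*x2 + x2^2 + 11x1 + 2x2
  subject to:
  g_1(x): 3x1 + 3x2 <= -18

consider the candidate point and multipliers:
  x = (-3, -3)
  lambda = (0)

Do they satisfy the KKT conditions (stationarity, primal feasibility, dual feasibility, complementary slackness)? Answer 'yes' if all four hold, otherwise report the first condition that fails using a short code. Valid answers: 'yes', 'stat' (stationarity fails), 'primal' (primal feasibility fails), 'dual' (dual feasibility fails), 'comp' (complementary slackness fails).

Gradient of f: grad f(x) = Q x + c = (2, 2)
Constraint values g_i(x) = a_i^T x - b_i:
  g_1((-3, -3)) = 0
Stationarity residual: grad f(x) + sum_i lambda_i a_i = (2, 2)
  -> stationarity FAILS
Primal feasibility (all g_i <= 0): OK
Dual feasibility (all lambda_i >= 0): OK
Complementary slackness (lambda_i * g_i(x) = 0 for all i): OK

Verdict: the first failing condition is stationarity -> stat.

stat


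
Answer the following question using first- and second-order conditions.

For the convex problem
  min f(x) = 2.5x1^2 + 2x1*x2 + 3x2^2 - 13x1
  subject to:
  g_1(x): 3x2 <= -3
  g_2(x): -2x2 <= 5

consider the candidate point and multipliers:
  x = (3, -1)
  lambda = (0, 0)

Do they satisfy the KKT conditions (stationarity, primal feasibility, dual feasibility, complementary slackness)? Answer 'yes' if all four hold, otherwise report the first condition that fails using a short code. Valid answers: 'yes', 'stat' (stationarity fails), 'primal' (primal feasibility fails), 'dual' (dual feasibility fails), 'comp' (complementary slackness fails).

Gradient of f: grad f(x) = Q x + c = (0, 0)
Constraint values g_i(x) = a_i^T x - b_i:
  g_1((3, -1)) = 0
  g_2((3, -1)) = -3
Stationarity residual: grad f(x) + sum_i lambda_i a_i = (0, 0)
  -> stationarity OK
Primal feasibility (all g_i <= 0): OK
Dual feasibility (all lambda_i >= 0): OK
Complementary slackness (lambda_i * g_i(x) = 0 for all i): OK

Verdict: yes, KKT holds.

yes


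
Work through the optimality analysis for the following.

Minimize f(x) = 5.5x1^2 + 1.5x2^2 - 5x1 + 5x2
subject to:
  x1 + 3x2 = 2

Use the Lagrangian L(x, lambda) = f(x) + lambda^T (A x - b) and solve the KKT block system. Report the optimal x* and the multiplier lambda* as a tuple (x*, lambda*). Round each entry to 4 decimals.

Form the Lagrangian:
  L(x, lambda) = (1/2) x^T Q x + c^T x + lambda^T (A x - b)
Stationarity (grad_x L = 0): Q x + c + A^T lambda = 0.
Primal feasibility: A x = b.

This gives the KKT block system:
  [ Q   A^T ] [ x     ]   [-c ]
  [ A    0  ] [ lambda ] = [ b ]

Solving the linear system:
  x*      = (0.6471, 0.451)
  lambda* = (-2.1176)
  f(x*)   = 1.6275

x* = (0.6471, 0.451), lambda* = (-2.1176)


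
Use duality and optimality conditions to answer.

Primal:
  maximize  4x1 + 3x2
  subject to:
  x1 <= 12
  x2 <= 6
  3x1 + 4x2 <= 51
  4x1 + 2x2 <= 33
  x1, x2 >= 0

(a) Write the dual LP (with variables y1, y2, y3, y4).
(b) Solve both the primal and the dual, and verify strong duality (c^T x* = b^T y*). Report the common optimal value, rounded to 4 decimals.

The standard primal-dual pair for 'max c^T x s.t. A x <= b, x >= 0' is:
  Dual:  min b^T y  s.t.  A^T y >= c,  y >= 0.

So the dual LP is:
  minimize  12y1 + 6y2 + 51y3 + 33y4
  subject to:
    y1 + 3y3 + 4y4 >= 4
    y2 + 4y3 + 2y4 >= 3
    y1, y2, y3, y4 >= 0

Solving the primal: x* = (5.25, 6).
  primal value c^T x* = 39.
Solving the dual: y* = (0, 1, 0, 1).
  dual value b^T y* = 39.
Strong duality: c^T x* = b^T y*. Confirmed.

39


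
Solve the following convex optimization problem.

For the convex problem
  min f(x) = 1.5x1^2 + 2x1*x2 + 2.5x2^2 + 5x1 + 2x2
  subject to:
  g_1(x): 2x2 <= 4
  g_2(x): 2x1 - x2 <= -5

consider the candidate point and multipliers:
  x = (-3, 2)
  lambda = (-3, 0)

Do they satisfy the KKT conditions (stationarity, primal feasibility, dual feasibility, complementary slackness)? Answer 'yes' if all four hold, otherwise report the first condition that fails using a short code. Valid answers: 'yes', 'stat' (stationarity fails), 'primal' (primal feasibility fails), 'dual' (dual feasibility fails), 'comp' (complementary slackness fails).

Gradient of f: grad f(x) = Q x + c = (0, 6)
Constraint values g_i(x) = a_i^T x - b_i:
  g_1((-3, 2)) = 0
  g_2((-3, 2)) = -3
Stationarity residual: grad f(x) + sum_i lambda_i a_i = (0, 0)
  -> stationarity OK
Primal feasibility (all g_i <= 0): OK
Dual feasibility (all lambda_i >= 0): FAILS
Complementary slackness (lambda_i * g_i(x) = 0 for all i): OK

Verdict: the first failing condition is dual_feasibility -> dual.

dual


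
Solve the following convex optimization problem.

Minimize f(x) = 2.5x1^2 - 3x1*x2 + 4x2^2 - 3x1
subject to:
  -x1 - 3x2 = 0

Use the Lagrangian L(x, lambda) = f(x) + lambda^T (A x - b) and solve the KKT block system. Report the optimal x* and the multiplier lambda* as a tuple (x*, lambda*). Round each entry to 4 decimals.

Form the Lagrangian:
  L(x, lambda) = (1/2) x^T Q x + c^T x + lambda^T (A x - b)
Stationarity (grad_x L = 0): Q x + c + A^T lambda = 0.
Primal feasibility: A x = b.

This gives the KKT block system:
  [ Q   A^T ] [ x     ]   [-c ]
  [ A    0  ] [ lambda ] = [ b ]

Solving the linear system:
  x*      = (0.3803, -0.1268)
  lambda* = (-0.7183)
  f(x*)   = -0.5704

x* = (0.3803, -0.1268), lambda* = (-0.7183)


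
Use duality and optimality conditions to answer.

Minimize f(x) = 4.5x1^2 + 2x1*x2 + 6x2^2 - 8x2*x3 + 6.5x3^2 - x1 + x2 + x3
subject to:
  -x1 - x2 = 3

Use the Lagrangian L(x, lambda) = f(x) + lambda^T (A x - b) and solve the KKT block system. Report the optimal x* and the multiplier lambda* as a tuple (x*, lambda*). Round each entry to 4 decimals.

Form the Lagrangian:
  L(x, lambda) = (1/2) x^T Q x + c^T x + lambda^T (A x - b)
Stationarity (grad_x L = 0): Q x + c + A^T lambda = 0.
Primal feasibility: A x = b.

This gives the KKT block system:
  [ Q   A^T ] [ x     ]   [-c ]
  [ A    0  ] [ lambda ] = [ b ]

Solving the linear system:
  x*      = (-1.0446, -1.9554, -1.2803)
  lambda* = (-14.3121)
  f(x*)   = 20.3726

x* = (-1.0446, -1.9554, -1.2803), lambda* = (-14.3121)


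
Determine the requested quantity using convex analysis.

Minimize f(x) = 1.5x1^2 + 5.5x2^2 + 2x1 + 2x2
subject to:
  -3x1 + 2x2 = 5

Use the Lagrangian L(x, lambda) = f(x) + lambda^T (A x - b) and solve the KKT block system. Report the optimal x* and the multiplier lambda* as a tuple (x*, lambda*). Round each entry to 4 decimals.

Form the Lagrangian:
  L(x, lambda) = (1/2) x^T Q x + c^T x + lambda^T (A x - b)
Stationarity (grad_x L = 0): Q x + c + A^T lambda = 0.
Primal feasibility: A x = b.

This gives the KKT block system:
  [ Q   A^T ] [ x     ]   [-c ]
  [ A    0  ] [ lambda ] = [ b ]

Solving the linear system:
  x*      = (-1.6667, 0)
  lambda* = (-1)
  f(x*)   = 0.8333

x* = (-1.6667, 0), lambda* = (-1)


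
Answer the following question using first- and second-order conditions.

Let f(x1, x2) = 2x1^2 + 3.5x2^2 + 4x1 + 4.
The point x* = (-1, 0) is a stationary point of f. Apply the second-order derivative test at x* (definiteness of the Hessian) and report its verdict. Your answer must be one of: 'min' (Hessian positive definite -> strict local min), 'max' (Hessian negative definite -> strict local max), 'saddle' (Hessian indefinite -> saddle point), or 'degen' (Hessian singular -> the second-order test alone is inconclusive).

Compute the Hessian H = grad^2 f:
  H = [[4, 0], [0, 7]]
Verify stationarity: grad f(x*) = H x* + g = (0, 0).
Eigenvalues of H: 4, 7.
Both eigenvalues > 0, so H is positive definite -> x* is a strict local min.

min


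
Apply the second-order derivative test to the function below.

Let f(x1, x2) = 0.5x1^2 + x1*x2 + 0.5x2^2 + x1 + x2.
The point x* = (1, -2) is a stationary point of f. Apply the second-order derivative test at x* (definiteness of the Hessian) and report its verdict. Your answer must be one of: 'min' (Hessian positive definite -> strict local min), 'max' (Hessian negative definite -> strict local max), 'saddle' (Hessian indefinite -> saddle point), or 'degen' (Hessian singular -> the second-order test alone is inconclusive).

Compute the Hessian H = grad^2 f:
  H = [[1, 1], [1, 1]]
Verify stationarity: grad f(x*) = H x* + g = (0, 0).
Eigenvalues of H: 0, 2.
H has a zero eigenvalue (singular; positive semidefinite but not definite), so H is neither positive definite, negative definite, nor indefinite. The second-order test alone is inconclusive -> degen.
(Indeed, f is constant along the null direction of H through x*, so x* is not a strict local extremum.)

degen


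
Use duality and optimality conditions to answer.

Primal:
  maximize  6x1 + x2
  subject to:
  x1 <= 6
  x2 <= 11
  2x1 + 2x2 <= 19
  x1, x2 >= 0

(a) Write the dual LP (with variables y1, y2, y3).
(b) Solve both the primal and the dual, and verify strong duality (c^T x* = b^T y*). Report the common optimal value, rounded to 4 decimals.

The standard primal-dual pair for 'max c^T x s.t. A x <= b, x >= 0' is:
  Dual:  min b^T y  s.t.  A^T y >= c,  y >= 0.

So the dual LP is:
  minimize  6y1 + 11y2 + 19y3
  subject to:
    y1 + 2y3 >= 6
    y2 + 2y3 >= 1
    y1, y2, y3 >= 0

Solving the primal: x* = (6, 3.5).
  primal value c^T x* = 39.5.
Solving the dual: y* = (5, 0, 0.5).
  dual value b^T y* = 39.5.
Strong duality: c^T x* = b^T y*. Confirmed.

39.5


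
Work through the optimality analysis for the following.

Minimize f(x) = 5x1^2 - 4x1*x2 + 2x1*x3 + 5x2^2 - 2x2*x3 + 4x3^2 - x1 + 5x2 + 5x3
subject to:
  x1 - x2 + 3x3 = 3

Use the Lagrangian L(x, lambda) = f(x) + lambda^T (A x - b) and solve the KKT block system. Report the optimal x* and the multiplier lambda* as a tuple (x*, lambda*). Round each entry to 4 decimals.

Form the Lagrangian:
  L(x, lambda) = (1/2) x^T Q x + c^T x + lambda^T (A x - b)
Stationarity (grad_x L = 0): Q x + c + A^T lambda = 0.
Primal feasibility: A x = b.

This gives the KKT block system:
  [ Q   A^T ] [ x     ]   [-c ]
  [ A    0  ] [ lambda ] = [ b ]

Solving the linear system:
  x*      = (0.0734, -0.7401, 0.7288)
  lambda* = (-4.1525)
  f(x*)   = 6.1638

x* = (0.0734, -0.7401, 0.7288), lambda* = (-4.1525)


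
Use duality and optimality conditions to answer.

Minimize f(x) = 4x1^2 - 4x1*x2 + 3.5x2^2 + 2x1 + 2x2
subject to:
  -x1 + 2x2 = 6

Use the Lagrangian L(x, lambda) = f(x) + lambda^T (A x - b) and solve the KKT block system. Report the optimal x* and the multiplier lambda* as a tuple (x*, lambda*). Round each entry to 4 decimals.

Form the Lagrangian:
  L(x, lambda) = (1/2) x^T Q x + c^T x + lambda^T (A x - b)
Stationarity (grad_x L = 0): Q x + c + A^T lambda = 0.
Primal feasibility: A x = b.

This gives the KKT block system:
  [ Q   A^T ] [ x     ]   [-c ]
  [ A    0  ] [ lambda ] = [ b ]

Solving the linear system:
  x*      = (-0.2609, 2.8696)
  lambda* = (-11.5652)
  f(x*)   = 37.3043

x* = (-0.2609, 2.8696), lambda* = (-11.5652)


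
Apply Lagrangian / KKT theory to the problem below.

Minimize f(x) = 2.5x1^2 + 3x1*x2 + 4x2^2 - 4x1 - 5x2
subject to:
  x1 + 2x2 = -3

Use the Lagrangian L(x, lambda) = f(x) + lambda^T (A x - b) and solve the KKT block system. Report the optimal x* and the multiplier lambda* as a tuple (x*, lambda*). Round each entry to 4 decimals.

Form the Lagrangian:
  L(x, lambda) = (1/2) x^T Q x + c^T x + lambda^T (A x - b)
Stationarity (grad_x L = 0): Q x + c + A^T lambda = 0.
Primal feasibility: A x = b.

This gives the KKT block system:
  [ Q   A^T ] [ x     ]   [-c ]
  [ A    0  ] [ lambda ] = [ b ]

Solving the linear system:
  x*      = (0, -1.5)
  lambda* = (8.5)
  f(x*)   = 16.5

x* = (0, -1.5), lambda* = (8.5)


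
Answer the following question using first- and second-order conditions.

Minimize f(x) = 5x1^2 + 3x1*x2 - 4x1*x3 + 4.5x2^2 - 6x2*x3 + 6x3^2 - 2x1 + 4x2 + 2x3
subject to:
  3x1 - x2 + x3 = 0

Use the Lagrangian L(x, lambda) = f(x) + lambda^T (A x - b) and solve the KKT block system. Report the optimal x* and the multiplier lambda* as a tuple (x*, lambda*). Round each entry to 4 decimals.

Form the Lagrangian:
  L(x, lambda) = (1/2) x^T Q x + c^T x + lambda^T (A x - b)
Stationarity (grad_x L = 0): Q x + c + A^T lambda = 0.
Primal feasibility: A x = b.

This gives the KKT block system:
  [ Q   A^T ] [ x     ]   [-c ]
  [ A    0  ] [ lambda ] = [ b ]

Solving the linear system:
  x*      = (-0.0458, -0.7634, -0.626)
  lambda* = (0.7481)
  f(x*)   = -2.1069

x* = (-0.0458, -0.7634, -0.626), lambda* = (0.7481)


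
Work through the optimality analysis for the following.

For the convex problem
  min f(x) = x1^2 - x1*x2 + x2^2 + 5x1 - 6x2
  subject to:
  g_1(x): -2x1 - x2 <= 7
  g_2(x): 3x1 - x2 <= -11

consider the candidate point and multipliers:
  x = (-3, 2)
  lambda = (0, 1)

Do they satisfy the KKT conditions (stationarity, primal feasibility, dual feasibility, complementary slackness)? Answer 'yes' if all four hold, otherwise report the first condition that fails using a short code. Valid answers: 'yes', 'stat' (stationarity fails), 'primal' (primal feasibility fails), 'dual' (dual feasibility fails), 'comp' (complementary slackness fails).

Gradient of f: grad f(x) = Q x + c = (-3, 1)
Constraint values g_i(x) = a_i^T x - b_i:
  g_1((-3, 2)) = -3
  g_2((-3, 2)) = 0
Stationarity residual: grad f(x) + sum_i lambda_i a_i = (0, 0)
  -> stationarity OK
Primal feasibility (all g_i <= 0): OK
Dual feasibility (all lambda_i >= 0): OK
Complementary slackness (lambda_i * g_i(x) = 0 for all i): OK

Verdict: yes, KKT holds.

yes


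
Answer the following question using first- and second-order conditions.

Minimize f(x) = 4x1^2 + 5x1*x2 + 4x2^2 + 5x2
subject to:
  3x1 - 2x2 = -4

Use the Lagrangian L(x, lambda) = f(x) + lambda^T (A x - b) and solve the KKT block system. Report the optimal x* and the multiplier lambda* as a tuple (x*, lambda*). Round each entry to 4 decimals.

Form the Lagrangian:
  L(x, lambda) = (1/2) x^T Q x + c^T x + lambda^T (A x - b)
Stationarity (grad_x L = 0): Q x + c + A^T lambda = 0.
Primal feasibility: A x = b.

This gives the KKT block system:
  [ Q   A^T ] [ x     ]   [-c ]
  [ A    0  ] [ lambda ] = [ b ]

Solving the linear system:
  x*      = (-1.0122, 0.4817)
  lambda* = (1.8963)
  f(x*)   = 4.997

x* = (-1.0122, 0.4817), lambda* = (1.8963)


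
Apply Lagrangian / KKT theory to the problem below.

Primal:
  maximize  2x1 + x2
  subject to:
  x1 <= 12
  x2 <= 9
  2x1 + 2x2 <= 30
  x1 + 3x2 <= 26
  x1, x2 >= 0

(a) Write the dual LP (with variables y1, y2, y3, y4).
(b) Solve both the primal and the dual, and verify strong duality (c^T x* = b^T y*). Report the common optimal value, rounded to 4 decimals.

The standard primal-dual pair for 'max c^T x s.t. A x <= b, x >= 0' is:
  Dual:  min b^T y  s.t.  A^T y >= c,  y >= 0.

So the dual LP is:
  minimize  12y1 + 9y2 + 30y3 + 26y4
  subject to:
    y1 + 2y3 + y4 >= 2
    y2 + 2y3 + 3y4 >= 1
    y1, y2, y3, y4 >= 0

Solving the primal: x* = (12, 3).
  primal value c^T x* = 27.
Solving the dual: y* = (1, 0, 0.5, 0).
  dual value b^T y* = 27.
Strong duality: c^T x* = b^T y*. Confirmed.

27


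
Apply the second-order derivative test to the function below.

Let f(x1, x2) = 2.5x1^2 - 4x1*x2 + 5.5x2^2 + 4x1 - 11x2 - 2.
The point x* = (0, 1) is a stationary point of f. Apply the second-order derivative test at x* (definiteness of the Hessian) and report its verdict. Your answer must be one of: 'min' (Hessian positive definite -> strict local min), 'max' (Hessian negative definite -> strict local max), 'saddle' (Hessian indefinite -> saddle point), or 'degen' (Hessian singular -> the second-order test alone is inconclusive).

Compute the Hessian H = grad^2 f:
  H = [[5, -4], [-4, 11]]
Verify stationarity: grad f(x*) = H x* + g = (0, 0).
Eigenvalues of H: 3, 13.
Both eigenvalues > 0, so H is positive definite -> x* is a strict local min.

min


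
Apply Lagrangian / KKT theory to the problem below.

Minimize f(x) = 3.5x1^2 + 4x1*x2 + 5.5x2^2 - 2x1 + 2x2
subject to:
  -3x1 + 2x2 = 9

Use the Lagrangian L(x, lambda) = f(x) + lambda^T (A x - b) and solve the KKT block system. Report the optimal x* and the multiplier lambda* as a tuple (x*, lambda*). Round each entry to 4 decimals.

Form the Lagrangian:
  L(x, lambda) = (1/2) x^T Q x + c^T x + lambda^T (A x - b)
Stationarity (grad_x L = 0): Q x + c + A^T lambda = 0.
Primal feasibility: A x = b.

This gives the KKT block system:
  [ Q   A^T ] [ x     ]   [-c ]
  [ A    0  ] [ lambda ] = [ b ]

Solving the linear system:
  x*      = (-2.1314, 1.3029)
  lambda* = (-3.9029)
  f(x*)   = 20.9971

x* = (-2.1314, 1.3029), lambda* = (-3.9029)


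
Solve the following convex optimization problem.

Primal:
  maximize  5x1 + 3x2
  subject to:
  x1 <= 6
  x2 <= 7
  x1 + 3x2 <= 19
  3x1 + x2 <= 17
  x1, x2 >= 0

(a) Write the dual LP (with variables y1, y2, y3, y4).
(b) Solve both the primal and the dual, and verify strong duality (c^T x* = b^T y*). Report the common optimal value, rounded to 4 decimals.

The standard primal-dual pair for 'max c^T x s.t. A x <= b, x >= 0' is:
  Dual:  min b^T y  s.t.  A^T y >= c,  y >= 0.

So the dual LP is:
  minimize  6y1 + 7y2 + 19y3 + 17y4
  subject to:
    y1 + y3 + 3y4 >= 5
    y2 + 3y3 + y4 >= 3
    y1, y2, y3, y4 >= 0

Solving the primal: x* = (4, 5).
  primal value c^T x* = 35.
Solving the dual: y* = (0, 0, 0.5, 1.5).
  dual value b^T y* = 35.
Strong duality: c^T x* = b^T y*. Confirmed.

35


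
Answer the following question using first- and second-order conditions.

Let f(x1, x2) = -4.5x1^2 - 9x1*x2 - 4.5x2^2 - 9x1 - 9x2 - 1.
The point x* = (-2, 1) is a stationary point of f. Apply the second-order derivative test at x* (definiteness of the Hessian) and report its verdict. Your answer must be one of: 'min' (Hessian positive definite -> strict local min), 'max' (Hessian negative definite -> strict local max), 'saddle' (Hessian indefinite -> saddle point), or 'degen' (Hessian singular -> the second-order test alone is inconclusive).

Compute the Hessian H = grad^2 f:
  H = [[-9, -9], [-9, -9]]
Verify stationarity: grad f(x*) = H x* + g = (0, 0).
Eigenvalues of H: -18, 0.
H has a zero eigenvalue (singular; negative semidefinite but not definite), so H is neither positive definite, negative definite, nor indefinite. The second-order test alone is inconclusive -> degen.
(Indeed, f is constant along the null direction of H through x*, so x* is not a strict local extremum.)

degen


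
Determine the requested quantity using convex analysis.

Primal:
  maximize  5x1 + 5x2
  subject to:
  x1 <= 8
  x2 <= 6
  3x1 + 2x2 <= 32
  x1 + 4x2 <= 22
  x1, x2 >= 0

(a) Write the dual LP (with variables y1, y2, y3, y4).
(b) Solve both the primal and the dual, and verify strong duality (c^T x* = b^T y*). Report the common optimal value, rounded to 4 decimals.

The standard primal-dual pair for 'max c^T x s.t. A x <= b, x >= 0' is:
  Dual:  min b^T y  s.t.  A^T y >= c,  y >= 0.

So the dual LP is:
  minimize  8y1 + 6y2 + 32y3 + 22y4
  subject to:
    y1 + 3y3 + y4 >= 5
    y2 + 2y3 + 4y4 >= 5
    y1, y2, y3, y4 >= 0

Solving the primal: x* = (8, 3.5).
  primal value c^T x* = 57.5.
Solving the dual: y* = (3.75, 0, 0, 1.25).
  dual value b^T y* = 57.5.
Strong duality: c^T x* = b^T y*. Confirmed.

57.5


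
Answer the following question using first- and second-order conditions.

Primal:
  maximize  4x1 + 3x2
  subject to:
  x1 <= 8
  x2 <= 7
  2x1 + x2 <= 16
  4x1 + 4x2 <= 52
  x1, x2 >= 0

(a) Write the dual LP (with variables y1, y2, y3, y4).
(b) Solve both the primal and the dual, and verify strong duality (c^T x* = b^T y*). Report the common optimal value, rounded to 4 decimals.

The standard primal-dual pair for 'max c^T x s.t. A x <= b, x >= 0' is:
  Dual:  min b^T y  s.t.  A^T y >= c,  y >= 0.

So the dual LP is:
  minimize  8y1 + 7y2 + 16y3 + 52y4
  subject to:
    y1 + 2y3 + 4y4 >= 4
    y2 + y3 + 4y4 >= 3
    y1, y2, y3, y4 >= 0

Solving the primal: x* = (4.5, 7).
  primal value c^T x* = 39.
Solving the dual: y* = (0, 1, 2, 0).
  dual value b^T y* = 39.
Strong duality: c^T x* = b^T y*. Confirmed.

39


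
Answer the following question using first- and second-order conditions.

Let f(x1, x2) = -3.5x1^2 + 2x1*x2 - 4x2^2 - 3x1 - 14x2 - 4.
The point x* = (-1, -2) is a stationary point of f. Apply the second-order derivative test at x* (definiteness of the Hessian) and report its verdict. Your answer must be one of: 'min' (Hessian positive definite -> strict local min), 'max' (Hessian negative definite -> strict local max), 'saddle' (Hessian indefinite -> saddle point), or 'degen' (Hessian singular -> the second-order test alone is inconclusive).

Compute the Hessian H = grad^2 f:
  H = [[-7, 2], [2, -8]]
Verify stationarity: grad f(x*) = H x* + g = (0, 0).
Eigenvalues of H: -9.5616, -5.4384.
Both eigenvalues < 0, so H is negative definite -> x* is a strict local max.

max


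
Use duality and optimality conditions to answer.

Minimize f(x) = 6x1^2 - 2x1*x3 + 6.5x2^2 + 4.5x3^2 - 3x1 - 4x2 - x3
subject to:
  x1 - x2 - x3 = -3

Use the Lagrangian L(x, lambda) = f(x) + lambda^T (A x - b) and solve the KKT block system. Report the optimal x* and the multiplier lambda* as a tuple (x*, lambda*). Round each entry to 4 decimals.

Form the Lagrangian:
  L(x, lambda) = (1/2) x^T Q x + c^T x + lambda^T (A x - b)
Stationarity (grad_x L = 0): Q x + c + A^T lambda = 0.
Primal feasibility: A x = b.

This gives the KKT block system:
  [ Q   A^T ] [ x     ]   [-c ]
  [ A    0  ] [ lambda ] = [ b ]

Solving the linear system:
  x*      = (-0.5046, 1.2031, 1.2923)
  lambda* = (11.64)
  f(x*)   = 15.1646

x* = (-0.5046, 1.2031, 1.2923), lambda* = (11.64)


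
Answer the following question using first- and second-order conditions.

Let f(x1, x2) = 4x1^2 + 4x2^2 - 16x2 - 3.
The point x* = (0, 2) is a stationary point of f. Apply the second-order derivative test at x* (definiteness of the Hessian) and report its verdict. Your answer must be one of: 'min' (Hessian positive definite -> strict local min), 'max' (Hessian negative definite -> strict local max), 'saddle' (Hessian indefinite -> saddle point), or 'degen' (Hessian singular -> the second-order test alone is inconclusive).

Compute the Hessian H = grad^2 f:
  H = [[8, 0], [0, 8]]
Verify stationarity: grad f(x*) = H x* + g = (0, 0).
Eigenvalues of H: 8, 8.
Both eigenvalues > 0, so H is positive definite -> x* is a strict local min.

min


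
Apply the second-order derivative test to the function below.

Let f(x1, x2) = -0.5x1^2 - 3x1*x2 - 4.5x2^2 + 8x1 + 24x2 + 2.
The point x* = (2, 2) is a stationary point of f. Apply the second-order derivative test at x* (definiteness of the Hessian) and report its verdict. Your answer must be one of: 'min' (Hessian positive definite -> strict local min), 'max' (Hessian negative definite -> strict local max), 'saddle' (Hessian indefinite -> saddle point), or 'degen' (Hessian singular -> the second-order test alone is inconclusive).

Compute the Hessian H = grad^2 f:
  H = [[-1, -3], [-3, -9]]
Verify stationarity: grad f(x*) = H x* + g = (0, 0).
Eigenvalues of H: -10, 0.
H has a zero eigenvalue (singular; negative semidefinite but not definite), so H is neither positive definite, negative definite, nor indefinite. The second-order test alone is inconclusive -> degen.
(Indeed, f is constant along the null direction of H through x*, so x* is not a strict local extremum.)

degen


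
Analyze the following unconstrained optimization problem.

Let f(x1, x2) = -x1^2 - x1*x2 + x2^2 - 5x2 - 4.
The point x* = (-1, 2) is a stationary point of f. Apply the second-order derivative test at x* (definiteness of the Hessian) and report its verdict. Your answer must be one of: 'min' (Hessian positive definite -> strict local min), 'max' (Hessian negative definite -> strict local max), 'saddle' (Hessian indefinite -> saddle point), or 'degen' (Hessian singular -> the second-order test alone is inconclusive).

Compute the Hessian H = grad^2 f:
  H = [[-2, -1], [-1, 2]]
Verify stationarity: grad f(x*) = H x* + g = (0, 0).
Eigenvalues of H: -2.2361, 2.2361.
Eigenvalues have mixed signs, so H is indefinite -> x* is a saddle point.

saddle


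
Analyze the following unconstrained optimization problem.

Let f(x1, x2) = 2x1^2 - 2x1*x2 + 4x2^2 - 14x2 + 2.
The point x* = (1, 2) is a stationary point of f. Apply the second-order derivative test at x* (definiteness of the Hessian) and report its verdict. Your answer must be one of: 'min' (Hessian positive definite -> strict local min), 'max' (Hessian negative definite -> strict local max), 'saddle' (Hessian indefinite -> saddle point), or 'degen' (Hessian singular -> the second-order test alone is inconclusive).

Compute the Hessian H = grad^2 f:
  H = [[4, -2], [-2, 8]]
Verify stationarity: grad f(x*) = H x* + g = (0, 0).
Eigenvalues of H: 3.1716, 8.8284.
Both eigenvalues > 0, so H is positive definite -> x* is a strict local min.

min


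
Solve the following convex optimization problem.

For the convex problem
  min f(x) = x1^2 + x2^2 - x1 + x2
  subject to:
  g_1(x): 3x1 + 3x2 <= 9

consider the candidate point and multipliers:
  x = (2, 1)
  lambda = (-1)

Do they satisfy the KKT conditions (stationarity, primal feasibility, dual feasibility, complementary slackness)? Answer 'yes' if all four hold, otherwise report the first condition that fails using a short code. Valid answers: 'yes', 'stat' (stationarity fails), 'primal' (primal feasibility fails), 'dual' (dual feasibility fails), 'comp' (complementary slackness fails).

Gradient of f: grad f(x) = Q x + c = (3, 3)
Constraint values g_i(x) = a_i^T x - b_i:
  g_1((2, 1)) = 0
Stationarity residual: grad f(x) + sum_i lambda_i a_i = (0, 0)
  -> stationarity OK
Primal feasibility (all g_i <= 0): OK
Dual feasibility (all lambda_i >= 0): FAILS
Complementary slackness (lambda_i * g_i(x) = 0 for all i): OK

Verdict: the first failing condition is dual_feasibility -> dual.

dual


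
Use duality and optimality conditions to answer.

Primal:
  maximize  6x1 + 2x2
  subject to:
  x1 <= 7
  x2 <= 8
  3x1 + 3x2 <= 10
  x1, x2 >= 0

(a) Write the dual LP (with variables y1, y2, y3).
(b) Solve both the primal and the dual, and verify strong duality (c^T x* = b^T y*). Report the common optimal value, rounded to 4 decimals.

The standard primal-dual pair for 'max c^T x s.t. A x <= b, x >= 0' is:
  Dual:  min b^T y  s.t.  A^T y >= c,  y >= 0.

So the dual LP is:
  minimize  7y1 + 8y2 + 10y3
  subject to:
    y1 + 3y3 >= 6
    y2 + 3y3 >= 2
    y1, y2, y3 >= 0

Solving the primal: x* = (3.3333, 0).
  primal value c^T x* = 20.
Solving the dual: y* = (0, 0, 2).
  dual value b^T y* = 20.
Strong duality: c^T x* = b^T y*. Confirmed.

20


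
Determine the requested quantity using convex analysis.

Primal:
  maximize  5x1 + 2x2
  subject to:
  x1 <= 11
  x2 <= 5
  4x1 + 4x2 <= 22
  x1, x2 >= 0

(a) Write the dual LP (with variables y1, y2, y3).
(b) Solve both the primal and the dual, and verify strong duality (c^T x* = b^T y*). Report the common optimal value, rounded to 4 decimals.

The standard primal-dual pair for 'max c^T x s.t. A x <= b, x >= 0' is:
  Dual:  min b^T y  s.t.  A^T y >= c,  y >= 0.

So the dual LP is:
  minimize  11y1 + 5y2 + 22y3
  subject to:
    y1 + 4y3 >= 5
    y2 + 4y3 >= 2
    y1, y2, y3 >= 0

Solving the primal: x* = (5.5, 0).
  primal value c^T x* = 27.5.
Solving the dual: y* = (0, 0, 1.25).
  dual value b^T y* = 27.5.
Strong duality: c^T x* = b^T y*. Confirmed.

27.5


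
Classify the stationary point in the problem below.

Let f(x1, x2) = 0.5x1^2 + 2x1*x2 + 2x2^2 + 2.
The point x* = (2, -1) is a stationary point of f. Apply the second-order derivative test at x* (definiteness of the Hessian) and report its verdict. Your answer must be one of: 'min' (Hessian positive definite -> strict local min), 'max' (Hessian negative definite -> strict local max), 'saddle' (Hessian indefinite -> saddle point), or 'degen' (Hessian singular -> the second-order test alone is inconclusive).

Compute the Hessian H = grad^2 f:
  H = [[1, 2], [2, 4]]
Verify stationarity: grad f(x*) = H x* + g = (0, 0).
Eigenvalues of H: 0, 5.
H has a zero eigenvalue (singular; positive semidefinite but not definite), so H is neither positive definite, negative definite, nor indefinite. The second-order test alone is inconclusive -> degen.
(Indeed, f is constant along the null direction of H through x*, so x* is not a strict local extremum.)

degen


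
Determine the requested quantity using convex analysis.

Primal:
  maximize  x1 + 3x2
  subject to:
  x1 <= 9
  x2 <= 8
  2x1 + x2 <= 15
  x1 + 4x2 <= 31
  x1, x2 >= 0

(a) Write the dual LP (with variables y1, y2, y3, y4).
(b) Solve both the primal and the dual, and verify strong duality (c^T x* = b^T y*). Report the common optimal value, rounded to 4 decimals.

The standard primal-dual pair for 'max c^T x s.t. A x <= b, x >= 0' is:
  Dual:  min b^T y  s.t.  A^T y >= c,  y >= 0.

So the dual LP is:
  minimize  9y1 + 8y2 + 15y3 + 31y4
  subject to:
    y1 + 2y3 + y4 >= 1
    y2 + y3 + 4y4 >= 3
    y1, y2, y3, y4 >= 0

Solving the primal: x* = (4.1429, 6.7143).
  primal value c^T x* = 24.2857.
Solving the dual: y* = (0, 0, 0.1429, 0.7143).
  dual value b^T y* = 24.2857.
Strong duality: c^T x* = b^T y*. Confirmed.

24.2857


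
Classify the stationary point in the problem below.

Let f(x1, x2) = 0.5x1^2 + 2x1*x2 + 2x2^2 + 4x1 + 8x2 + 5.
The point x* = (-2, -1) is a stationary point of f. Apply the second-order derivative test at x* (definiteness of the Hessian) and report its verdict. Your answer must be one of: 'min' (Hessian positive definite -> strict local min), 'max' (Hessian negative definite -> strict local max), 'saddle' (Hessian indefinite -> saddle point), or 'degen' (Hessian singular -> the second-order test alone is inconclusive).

Compute the Hessian H = grad^2 f:
  H = [[1, 2], [2, 4]]
Verify stationarity: grad f(x*) = H x* + g = (0, 0).
Eigenvalues of H: 0, 5.
H has a zero eigenvalue (singular; positive semidefinite but not definite), so H is neither positive definite, negative definite, nor indefinite. The second-order test alone is inconclusive -> degen.
(Indeed, f is constant along the null direction of H through x*, so x* is not a strict local extremum.)

degen


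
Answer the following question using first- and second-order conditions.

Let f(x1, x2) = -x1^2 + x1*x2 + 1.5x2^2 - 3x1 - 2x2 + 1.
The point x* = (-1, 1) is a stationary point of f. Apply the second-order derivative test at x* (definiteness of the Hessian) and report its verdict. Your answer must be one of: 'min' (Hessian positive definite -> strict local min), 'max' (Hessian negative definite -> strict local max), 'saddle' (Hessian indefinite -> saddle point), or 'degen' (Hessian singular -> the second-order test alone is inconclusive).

Compute the Hessian H = grad^2 f:
  H = [[-2, 1], [1, 3]]
Verify stationarity: grad f(x*) = H x* + g = (0, 0).
Eigenvalues of H: -2.1926, 3.1926.
Eigenvalues have mixed signs, so H is indefinite -> x* is a saddle point.

saddle


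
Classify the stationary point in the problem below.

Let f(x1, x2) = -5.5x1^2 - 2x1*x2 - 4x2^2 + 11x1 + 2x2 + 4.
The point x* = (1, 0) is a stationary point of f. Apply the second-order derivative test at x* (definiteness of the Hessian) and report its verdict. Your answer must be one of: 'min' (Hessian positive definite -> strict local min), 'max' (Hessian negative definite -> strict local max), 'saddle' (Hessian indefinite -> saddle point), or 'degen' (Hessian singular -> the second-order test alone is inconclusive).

Compute the Hessian H = grad^2 f:
  H = [[-11, -2], [-2, -8]]
Verify stationarity: grad f(x*) = H x* + g = (0, 0).
Eigenvalues of H: -12, -7.
Both eigenvalues < 0, so H is negative definite -> x* is a strict local max.

max


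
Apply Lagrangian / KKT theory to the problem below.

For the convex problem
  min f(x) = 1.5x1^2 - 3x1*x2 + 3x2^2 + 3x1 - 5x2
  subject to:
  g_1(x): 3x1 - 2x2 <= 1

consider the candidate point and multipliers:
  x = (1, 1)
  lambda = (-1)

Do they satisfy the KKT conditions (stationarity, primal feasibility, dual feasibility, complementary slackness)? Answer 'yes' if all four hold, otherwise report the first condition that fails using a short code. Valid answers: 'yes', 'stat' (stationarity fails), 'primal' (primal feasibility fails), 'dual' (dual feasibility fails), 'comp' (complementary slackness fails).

Gradient of f: grad f(x) = Q x + c = (3, -2)
Constraint values g_i(x) = a_i^T x - b_i:
  g_1((1, 1)) = 0
Stationarity residual: grad f(x) + sum_i lambda_i a_i = (0, 0)
  -> stationarity OK
Primal feasibility (all g_i <= 0): OK
Dual feasibility (all lambda_i >= 0): FAILS
Complementary slackness (lambda_i * g_i(x) = 0 for all i): OK

Verdict: the first failing condition is dual_feasibility -> dual.

dual


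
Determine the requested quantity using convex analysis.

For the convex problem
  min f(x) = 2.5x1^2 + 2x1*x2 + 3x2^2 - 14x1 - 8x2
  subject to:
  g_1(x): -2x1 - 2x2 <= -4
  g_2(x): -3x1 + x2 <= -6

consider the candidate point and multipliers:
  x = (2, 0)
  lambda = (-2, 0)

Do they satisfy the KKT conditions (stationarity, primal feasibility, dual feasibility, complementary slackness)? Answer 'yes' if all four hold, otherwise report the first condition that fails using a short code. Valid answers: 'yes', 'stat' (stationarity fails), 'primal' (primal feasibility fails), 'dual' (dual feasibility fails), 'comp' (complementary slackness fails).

Gradient of f: grad f(x) = Q x + c = (-4, -4)
Constraint values g_i(x) = a_i^T x - b_i:
  g_1((2, 0)) = 0
  g_2((2, 0)) = 0
Stationarity residual: grad f(x) + sum_i lambda_i a_i = (0, 0)
  -> stationarity OK
Primal feasibility (all g_i <= 0): OK
Dual feasibility (all lambda_i >= 0): FAILS
Complementary slackness (lambda_i * g_i(x) = 0 for all i): OK

Verdict: the first failing condition is dual_feasibility -> dual.

dual


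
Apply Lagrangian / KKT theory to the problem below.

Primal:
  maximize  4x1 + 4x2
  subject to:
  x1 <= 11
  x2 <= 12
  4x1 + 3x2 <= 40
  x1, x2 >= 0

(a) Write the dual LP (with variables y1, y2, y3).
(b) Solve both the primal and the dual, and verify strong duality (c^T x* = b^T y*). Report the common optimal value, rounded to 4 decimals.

The standard primal-dual pair for 'max c^T x s.t. A x <= b, x >= 0' is:
  Dual:  min b^T y  s.t.  A^T y >= c,  y >= 0.

So the dual LP is:
  minimize  11y1 + 12y2 + 40y3
  subject to:
    y1 + 4y3 >= 4
    y2 + 3y3 >= 4
    y1, y2, y3 >= 0

Solving the primal: x* = (1, 12).
  primal value c^T x* = 52.
Solving the dual: y* = (0, 1, 1).
  dual value b^T y* = 52.
Strong duality: c^T x* = b^T y*. Confirmed.

52


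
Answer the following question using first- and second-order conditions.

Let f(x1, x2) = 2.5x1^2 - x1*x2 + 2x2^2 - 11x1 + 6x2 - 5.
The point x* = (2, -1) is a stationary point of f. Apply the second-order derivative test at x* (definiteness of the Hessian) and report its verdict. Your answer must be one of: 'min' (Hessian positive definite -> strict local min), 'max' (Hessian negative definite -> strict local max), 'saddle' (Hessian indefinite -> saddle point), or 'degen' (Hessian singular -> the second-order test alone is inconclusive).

Compute the Hessian H = grad^2 f:
  H = [[5, -1], [-1, 4]]
Verify stationarity: grad f(x*) = H x* + g = (0, 0).
Eigenvalues of H: 3.382, 5.618.
Both eigenvalues > 0, so H is positive definite -> x* is a strict local min.

min


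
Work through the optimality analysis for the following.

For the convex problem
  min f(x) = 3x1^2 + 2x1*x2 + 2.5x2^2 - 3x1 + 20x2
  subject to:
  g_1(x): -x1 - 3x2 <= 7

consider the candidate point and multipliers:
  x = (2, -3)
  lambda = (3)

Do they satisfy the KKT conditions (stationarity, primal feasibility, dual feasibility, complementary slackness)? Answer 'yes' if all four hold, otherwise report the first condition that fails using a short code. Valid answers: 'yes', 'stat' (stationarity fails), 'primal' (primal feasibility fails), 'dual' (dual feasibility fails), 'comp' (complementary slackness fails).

Gradient of f: grad f(x) = Q x + c = (3, 9)
Constraint values g_i(x) = a_i^T x - b_i:
  g_1((2, -3)) = 0
Stationarity residual: grad f(x) + sum_i lambda_i a_i = (0, 0)
  -> stationarity OK
Primal feasibility (all g_i <= 0): OK
Dual feasibility (all lambda_i >= 0): OK
Complementary slackness (lambda_i * g_i(x) = 0 for all i): OK

Verdict: yes, KKT holds.

yes


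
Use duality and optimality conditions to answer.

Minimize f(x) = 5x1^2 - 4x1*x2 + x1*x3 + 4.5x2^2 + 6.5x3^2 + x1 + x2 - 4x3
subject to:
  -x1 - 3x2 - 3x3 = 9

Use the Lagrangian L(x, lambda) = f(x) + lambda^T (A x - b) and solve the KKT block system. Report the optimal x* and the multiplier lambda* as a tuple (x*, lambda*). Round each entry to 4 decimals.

Form the Lagrangian:
  L(x, lambda) = (1/2) x^T Q x + c^T x + lambda^T (A x - b)
Stationarity (grad_x L = 0): Q x + c + A^T lambda = 0.
Primal feasibility: A x = b.

This gives the KKT block system:
  [ Q   A^T ] [ x     ]   [-c ]
  [ A    0  ] [ lambda ] = [ b ]

Solving the linear system:
  x*      = (-1.2704, -2.0385, -0.538)
  lambda* = (-4.0883)
  f(x*)   = 17.8188

x* = (-1.2704, -2.0385, -0.538), lambda* = (-4.0883)


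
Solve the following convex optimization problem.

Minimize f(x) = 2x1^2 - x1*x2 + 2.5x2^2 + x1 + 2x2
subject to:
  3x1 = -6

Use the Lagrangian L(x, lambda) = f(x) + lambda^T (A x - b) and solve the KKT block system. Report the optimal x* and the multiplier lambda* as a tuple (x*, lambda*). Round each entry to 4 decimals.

Form the Lagrangian:
  L(x, lambda) = (1/2) x^T Q x + c^T x + lambda^T (A x - b)
Stationarity (grad_x L = 0): Q x + c + A^T lambda = 0.
Primal feasibility: A x = b.

This gives the KKT block system:
  [ Q   A^T ] [ x     ]   [-c ]
  [ A    0  ] [ lambda ] = [ b ]

Solving the linear system:
  x*      = (-2, -0.8)
  lambda* = (2.0667)
  f(x*)   = 4.4

x* = (-2, -0.8), lambda* = (2.0667)


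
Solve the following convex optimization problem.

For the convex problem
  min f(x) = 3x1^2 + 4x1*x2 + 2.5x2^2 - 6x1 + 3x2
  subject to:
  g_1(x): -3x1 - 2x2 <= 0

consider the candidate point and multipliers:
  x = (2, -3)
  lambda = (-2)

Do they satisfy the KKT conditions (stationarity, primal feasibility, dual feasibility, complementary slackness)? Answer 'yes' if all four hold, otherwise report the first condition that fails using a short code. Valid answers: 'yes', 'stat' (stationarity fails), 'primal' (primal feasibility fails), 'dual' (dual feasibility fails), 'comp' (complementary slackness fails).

Gradient of f: grad f(x) = Q x + c = (-6, -4)
Constraint values g_i(x) = a_i^T x - b_i:
  g_1((2, -3)) = 0
Stationarity residual: grad f(x) + sum_i lambda_i a_i = (0, 0)
  -> stationarity OK
Primal feasibility (all g_i <= 0): OK
Dual feasibility (all lambda_i >= 0): FAILS
Complementary slackness (lambda_i * g_i(x) = 0 for all i): OK

Verdict: the first failing condition is dual_feasibility -> dual.

dual


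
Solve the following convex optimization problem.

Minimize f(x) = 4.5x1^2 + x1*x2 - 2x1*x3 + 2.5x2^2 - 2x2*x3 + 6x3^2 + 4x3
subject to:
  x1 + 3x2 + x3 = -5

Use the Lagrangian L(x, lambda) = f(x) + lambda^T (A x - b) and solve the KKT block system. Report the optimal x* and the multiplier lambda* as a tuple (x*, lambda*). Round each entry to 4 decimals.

Form the Lagrangian:
  L(x, lambda) = (1/2) x^T Q x + c^T x + lambda^T (A x - b)
Stationarity (grad_x L = 0): Q x + c + A^T lambda = 0.
Primal feasibility: A x = b.

This gives the KKT block system:
  [ Q   A^T ] [ x     ]   [-c ]
  [ A    0  ] [ lambda ] = [ b ]

Solving the linear system:
  x*      = (-0.2182, -1.3455, -0.7455)
  lambda* = (1.8182)
  f(x*)   = 3.0545

x* = (-0.2182, -1.3455, -0.7455), lambda* = (1.8182)
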